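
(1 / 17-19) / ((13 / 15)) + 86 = 14176 / 221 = 64.14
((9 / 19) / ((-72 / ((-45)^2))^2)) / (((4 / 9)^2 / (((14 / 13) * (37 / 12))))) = 3186185625 / 505856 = 6298.60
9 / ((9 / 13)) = 13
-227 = -227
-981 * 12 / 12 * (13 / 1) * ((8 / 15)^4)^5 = -1633689772027902164992 / 36947297000885009765625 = -0.04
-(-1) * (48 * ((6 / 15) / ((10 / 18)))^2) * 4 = 62208 / 625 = 99.53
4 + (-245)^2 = 60029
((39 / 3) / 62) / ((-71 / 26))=-169 / 2201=-0.08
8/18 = 4/9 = 0.44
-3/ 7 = -0.43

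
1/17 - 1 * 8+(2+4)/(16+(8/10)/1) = -1805/238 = -7.58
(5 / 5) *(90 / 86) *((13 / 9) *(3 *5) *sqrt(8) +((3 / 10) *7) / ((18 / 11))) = 231 / 172 +1950 *sqrt(2) / 43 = 65.48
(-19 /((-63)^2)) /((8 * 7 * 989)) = -19 /219819096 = -0.00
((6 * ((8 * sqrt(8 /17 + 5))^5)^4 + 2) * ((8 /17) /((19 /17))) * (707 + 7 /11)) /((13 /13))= 20848426841539019829011900916502391262967424 /421342725193841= 49480922761743633475462890000.00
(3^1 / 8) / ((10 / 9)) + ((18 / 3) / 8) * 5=327 / 80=4.09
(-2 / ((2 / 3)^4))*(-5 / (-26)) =-405 / 208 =-1.95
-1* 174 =-174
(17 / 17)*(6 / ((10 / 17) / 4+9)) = 204 / 311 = 0.66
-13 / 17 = -0.76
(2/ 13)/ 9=2/ 117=0.02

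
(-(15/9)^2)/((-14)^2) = -25/1764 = -0.01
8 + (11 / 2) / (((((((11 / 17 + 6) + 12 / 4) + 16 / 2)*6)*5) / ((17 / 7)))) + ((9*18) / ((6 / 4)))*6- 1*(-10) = 83919179 / 126000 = 666.03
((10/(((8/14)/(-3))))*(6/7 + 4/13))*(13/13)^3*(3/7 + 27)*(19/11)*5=-14500800/1001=-14486.31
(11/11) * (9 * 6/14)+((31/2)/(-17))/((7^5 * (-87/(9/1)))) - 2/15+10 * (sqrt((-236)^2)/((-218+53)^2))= 343832546867/90232917390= 3.81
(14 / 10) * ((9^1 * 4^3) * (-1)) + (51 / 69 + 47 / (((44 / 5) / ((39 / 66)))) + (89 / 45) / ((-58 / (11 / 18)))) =-802.53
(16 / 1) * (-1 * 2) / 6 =-16 / 3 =-5.33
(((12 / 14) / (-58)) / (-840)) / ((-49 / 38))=-19 / 1392580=-0.00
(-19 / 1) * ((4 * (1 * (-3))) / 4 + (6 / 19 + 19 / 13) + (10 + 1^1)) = -2415 / 13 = -185.77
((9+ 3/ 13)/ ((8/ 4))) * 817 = 49020/ 13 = 3770.77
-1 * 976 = -976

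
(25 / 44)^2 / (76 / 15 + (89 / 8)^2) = 37500 / 14965159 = 0.00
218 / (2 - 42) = -109 / 20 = -5.45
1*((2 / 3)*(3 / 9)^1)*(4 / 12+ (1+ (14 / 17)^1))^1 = 220 / 459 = 0.48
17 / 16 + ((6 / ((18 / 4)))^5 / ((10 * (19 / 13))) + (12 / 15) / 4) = 572813 / 369360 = 1.55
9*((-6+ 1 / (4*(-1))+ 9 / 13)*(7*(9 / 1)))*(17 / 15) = -928557 / 260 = -3571.37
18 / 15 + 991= 4961 / 5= 992.20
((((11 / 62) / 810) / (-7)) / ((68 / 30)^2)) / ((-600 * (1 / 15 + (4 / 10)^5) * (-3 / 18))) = -6875 / 8681486016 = -0.00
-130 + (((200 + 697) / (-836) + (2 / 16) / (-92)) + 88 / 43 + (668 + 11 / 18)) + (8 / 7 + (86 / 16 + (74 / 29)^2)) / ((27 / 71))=603316311970973 / 1051357351968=573.85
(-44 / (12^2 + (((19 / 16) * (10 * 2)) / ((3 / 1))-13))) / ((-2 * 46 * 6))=22 / 38341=0.00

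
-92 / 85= -1.08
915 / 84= 305 / 28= 10.89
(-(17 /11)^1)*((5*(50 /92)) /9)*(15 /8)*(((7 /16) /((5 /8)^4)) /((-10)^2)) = -476 /18975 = -0.03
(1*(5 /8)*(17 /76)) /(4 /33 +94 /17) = 9537 /385472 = 0.02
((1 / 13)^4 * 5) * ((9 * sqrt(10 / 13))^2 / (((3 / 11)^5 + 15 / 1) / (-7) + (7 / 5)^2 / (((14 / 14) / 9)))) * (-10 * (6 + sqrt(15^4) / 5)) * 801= -2220444360337500 / 7722262088021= -287.54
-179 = -179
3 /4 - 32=-125 /4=-31.25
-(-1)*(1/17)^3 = 1/4913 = 0.00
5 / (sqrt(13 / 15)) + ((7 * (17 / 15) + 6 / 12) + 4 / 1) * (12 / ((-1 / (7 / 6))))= -2611 / 15 + 5 * sqrt(195) / 13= -168.70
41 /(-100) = -41 /100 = -0.41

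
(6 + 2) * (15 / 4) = 30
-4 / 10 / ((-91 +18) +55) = 1 / 45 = 0.02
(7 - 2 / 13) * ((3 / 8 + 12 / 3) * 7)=21805 / 104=209.66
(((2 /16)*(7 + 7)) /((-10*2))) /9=-7 /720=-0.01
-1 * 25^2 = -625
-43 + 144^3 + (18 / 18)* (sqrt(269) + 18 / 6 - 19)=sqrt(269) + 2985925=2985941.40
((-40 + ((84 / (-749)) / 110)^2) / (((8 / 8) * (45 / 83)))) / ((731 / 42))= -1609752256168 / 379753312125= -4.24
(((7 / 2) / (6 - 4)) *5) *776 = 6790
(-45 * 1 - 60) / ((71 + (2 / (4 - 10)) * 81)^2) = -105 / 1936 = -0.05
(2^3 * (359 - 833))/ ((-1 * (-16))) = -237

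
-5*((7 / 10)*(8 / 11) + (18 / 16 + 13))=-6439 / 88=-73.17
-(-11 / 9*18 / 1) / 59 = 22 / 59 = 0.37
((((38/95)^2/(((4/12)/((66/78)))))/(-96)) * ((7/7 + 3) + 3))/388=-77/1008800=-0.00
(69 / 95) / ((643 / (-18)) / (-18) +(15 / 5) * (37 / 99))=245916 / 1051555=0.23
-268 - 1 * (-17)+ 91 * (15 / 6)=-47 / 2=-23.50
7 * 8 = 56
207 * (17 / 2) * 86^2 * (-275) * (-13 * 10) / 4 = 116306029125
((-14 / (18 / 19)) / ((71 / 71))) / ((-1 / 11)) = 1463 / 9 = 162.56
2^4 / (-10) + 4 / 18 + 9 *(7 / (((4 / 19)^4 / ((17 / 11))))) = 6280646003 / 126720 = 49563.18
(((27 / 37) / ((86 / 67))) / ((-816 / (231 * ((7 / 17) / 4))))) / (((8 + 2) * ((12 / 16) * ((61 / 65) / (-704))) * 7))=6639633 / 28047739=0.24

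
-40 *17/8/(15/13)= -221/3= -73.67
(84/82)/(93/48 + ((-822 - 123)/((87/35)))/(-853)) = 16623264/38673127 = 0.43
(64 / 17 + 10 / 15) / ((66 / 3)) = 113 / 561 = 0.20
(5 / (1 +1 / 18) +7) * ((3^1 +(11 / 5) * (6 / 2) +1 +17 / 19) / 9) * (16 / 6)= 649376 / 16245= 39.97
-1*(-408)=408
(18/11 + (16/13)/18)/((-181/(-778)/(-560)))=-955881920/232947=-4103.43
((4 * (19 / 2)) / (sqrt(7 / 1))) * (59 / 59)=38 * sqrt(7) / 7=14.36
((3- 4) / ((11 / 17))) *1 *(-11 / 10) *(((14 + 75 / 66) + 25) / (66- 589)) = -15011 / 115060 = -0.13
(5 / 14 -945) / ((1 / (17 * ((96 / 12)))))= -899300 / 7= -128471.43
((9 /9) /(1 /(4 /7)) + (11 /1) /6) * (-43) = -103.40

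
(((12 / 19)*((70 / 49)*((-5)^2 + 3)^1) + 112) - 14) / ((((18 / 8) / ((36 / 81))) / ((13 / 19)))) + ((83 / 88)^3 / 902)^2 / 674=124056416013051846812558833 / 7446654856873857068826624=16.66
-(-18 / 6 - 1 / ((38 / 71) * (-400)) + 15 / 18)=98587 / 45600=2.16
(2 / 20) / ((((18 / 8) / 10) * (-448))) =-0.00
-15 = -15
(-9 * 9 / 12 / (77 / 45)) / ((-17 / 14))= 1215 / 374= 3.25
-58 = -58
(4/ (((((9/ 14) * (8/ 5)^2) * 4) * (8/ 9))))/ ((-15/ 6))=-35/ 128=-0.27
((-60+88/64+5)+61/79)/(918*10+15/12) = -33403/5802550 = -0.01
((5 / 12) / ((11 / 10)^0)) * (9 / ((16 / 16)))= 3.75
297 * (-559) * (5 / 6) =-276705 / 2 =-138352.50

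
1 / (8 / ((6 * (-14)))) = -21 / 2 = -10.50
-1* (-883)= 883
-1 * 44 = -44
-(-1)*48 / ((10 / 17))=408 / 5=81.60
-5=-5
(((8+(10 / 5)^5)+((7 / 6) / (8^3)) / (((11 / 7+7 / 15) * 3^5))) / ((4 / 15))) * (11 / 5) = 23430023815 / 71000064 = 330.00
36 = 36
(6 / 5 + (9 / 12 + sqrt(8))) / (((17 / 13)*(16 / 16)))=507 / 340 + 26*sqrt(2) / 17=3.65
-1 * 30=-30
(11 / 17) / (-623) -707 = -7487848 / 10591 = -707.00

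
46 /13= 3.54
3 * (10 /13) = 30 /13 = 2.31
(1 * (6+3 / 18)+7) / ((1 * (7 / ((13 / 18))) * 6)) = 1027 / 4536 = 0.23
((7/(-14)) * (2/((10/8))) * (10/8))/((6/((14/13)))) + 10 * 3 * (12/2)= 7013/39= 179.82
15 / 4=3.75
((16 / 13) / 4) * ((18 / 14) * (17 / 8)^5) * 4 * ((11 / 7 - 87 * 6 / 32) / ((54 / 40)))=-901609195 / 1204224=-748.71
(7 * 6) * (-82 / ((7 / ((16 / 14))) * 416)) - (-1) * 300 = 27177 / 91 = 298.65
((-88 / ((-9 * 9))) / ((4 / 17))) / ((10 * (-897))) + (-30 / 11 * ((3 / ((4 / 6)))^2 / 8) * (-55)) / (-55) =-441424187 / 63938160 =-6.90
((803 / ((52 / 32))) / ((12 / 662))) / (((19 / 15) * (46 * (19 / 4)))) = 10631720 / 107939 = 98.50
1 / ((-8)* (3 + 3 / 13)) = -13 / 336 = -0.04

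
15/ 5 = 3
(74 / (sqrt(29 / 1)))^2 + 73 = 7593 / 29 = 261.83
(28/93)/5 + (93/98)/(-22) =17123/1002540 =0.02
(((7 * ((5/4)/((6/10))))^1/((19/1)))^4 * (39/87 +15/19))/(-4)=-0.11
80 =80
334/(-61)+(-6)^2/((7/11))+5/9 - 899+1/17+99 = -48886508/65331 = -748.29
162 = 162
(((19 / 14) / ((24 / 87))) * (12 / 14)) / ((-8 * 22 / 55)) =-8265 / 6272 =-1.32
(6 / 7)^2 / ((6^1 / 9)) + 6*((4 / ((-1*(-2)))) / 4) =201 / 49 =4.10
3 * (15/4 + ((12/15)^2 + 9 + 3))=4917/100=49.17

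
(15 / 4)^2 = 225 / 16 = 14.06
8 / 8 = 1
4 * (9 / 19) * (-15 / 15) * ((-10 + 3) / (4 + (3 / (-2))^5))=-8064 / 2185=-3.69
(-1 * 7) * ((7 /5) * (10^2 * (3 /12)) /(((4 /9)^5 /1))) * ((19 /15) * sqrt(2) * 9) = -164923857 * sqrt(2) /1024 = -227771.05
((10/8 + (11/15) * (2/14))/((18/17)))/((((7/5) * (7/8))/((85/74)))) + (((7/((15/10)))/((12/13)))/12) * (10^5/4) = 7218828455/685314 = 10533.61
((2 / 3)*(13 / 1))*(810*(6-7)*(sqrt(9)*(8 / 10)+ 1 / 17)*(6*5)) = -8803080 / 17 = -517828.24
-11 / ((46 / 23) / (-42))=231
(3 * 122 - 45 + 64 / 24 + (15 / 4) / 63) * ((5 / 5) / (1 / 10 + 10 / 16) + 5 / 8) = 4214915 / 6496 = 648.85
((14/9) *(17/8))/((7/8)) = 34/9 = 3.78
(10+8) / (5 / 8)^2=1152 / 25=46.08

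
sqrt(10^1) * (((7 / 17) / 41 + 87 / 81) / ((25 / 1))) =20402 * sqrt(10) / 470475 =0.14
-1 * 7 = -7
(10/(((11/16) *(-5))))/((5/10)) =-64/11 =-5.82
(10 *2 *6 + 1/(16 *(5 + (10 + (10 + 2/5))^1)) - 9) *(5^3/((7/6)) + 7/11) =1871897543/156464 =11963.76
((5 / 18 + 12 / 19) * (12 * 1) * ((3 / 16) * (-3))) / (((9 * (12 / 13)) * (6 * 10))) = -4043 / 328320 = -0.01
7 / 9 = 0.78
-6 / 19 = -0.32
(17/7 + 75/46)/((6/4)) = 1307/483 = 2.71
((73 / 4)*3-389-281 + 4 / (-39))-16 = -98491 / 156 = -631.35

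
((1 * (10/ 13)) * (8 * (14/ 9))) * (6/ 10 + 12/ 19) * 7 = 1568/ 19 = 82.53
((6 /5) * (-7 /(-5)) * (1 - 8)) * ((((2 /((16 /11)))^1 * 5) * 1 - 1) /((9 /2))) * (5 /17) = -2303 /510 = -4.52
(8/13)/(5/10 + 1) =0.41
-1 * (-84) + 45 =129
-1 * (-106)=106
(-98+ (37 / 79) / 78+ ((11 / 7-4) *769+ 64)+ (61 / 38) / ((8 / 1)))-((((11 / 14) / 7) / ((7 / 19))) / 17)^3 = -353069212835814228779 / 185692518371999184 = -1901.36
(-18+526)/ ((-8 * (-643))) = 127/ 1286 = 0.10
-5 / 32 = -0.16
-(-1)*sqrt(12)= 2*sqrt(3)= 3.46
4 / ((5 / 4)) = 16 / 5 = 3.20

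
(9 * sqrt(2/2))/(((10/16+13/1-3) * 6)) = 12/85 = 0.14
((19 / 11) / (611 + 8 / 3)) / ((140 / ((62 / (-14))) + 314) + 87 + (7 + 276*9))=1767 / 1795696672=0.00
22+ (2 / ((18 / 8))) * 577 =534.89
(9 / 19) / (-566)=-9 / 10754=-0.00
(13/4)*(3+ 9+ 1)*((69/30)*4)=3887/10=388.70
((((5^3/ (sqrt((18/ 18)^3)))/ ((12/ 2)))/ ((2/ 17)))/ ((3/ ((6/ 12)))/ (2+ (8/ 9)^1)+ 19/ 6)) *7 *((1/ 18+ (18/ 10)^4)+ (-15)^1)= -77391769/ 73620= -1051.23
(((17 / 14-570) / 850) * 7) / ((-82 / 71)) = 565373 / 139400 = 4.06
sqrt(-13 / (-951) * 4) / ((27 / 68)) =0.59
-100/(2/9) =-450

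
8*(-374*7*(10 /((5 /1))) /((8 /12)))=-62832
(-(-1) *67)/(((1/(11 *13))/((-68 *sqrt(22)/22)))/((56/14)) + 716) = 118456 *sqrt(22)/35254393427967 + 3298944636416/35254393427967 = 0.09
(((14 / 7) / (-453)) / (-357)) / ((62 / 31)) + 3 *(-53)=-25713638 / 161721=-159.00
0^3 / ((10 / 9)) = 0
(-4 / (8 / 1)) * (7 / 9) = -7 / 18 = -0.39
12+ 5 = 17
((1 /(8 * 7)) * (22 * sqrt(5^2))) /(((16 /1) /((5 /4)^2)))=1375 /7168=0.19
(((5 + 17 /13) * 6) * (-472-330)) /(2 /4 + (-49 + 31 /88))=630.41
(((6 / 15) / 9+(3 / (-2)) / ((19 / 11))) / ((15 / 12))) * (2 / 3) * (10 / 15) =-11272 / 38475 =-0.29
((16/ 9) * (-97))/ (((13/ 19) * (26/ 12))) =-58976/ 507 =-116.32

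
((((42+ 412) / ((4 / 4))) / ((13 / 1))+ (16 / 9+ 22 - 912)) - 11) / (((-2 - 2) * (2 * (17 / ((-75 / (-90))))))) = 505615 / 95472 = 5.30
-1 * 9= -9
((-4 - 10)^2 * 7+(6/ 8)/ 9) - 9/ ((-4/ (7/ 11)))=1373.52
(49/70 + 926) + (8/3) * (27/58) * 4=270183/290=931.67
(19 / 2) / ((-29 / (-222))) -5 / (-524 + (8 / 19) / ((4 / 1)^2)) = 41997809 / 577419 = 72.73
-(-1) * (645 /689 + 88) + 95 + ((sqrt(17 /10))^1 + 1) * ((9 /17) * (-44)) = 1881600 /11713 - 198 * sqrt(170) /85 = 130.27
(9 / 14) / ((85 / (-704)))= -3168 / 595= -5.32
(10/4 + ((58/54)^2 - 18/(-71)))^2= 163588700521/10715976324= 15.27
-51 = -51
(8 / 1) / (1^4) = 8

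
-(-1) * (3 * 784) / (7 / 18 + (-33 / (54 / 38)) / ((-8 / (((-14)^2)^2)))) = 672 / 31861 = 0.02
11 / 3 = 3.67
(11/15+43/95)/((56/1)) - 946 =-7548911/7980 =-945.98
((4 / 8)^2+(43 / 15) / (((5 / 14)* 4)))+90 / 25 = 1757 / 300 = 5.86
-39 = -39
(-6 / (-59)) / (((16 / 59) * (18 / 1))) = 1 / 48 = 0.02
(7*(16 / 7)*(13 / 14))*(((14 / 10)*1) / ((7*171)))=104 / 5985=0.02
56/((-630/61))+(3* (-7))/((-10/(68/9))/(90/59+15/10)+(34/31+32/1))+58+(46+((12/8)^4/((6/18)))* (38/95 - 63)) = -83840591335/98311824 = -852.80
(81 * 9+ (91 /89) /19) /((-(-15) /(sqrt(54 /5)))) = 246566 * sqrt(30) /8455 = 159.73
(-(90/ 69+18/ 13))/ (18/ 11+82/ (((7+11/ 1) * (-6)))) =-477576/ 155779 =-3.07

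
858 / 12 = 143 / 2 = 71.50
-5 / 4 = -1.25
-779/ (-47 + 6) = 19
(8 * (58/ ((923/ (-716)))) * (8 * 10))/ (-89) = 26577920/ 82147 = 323.54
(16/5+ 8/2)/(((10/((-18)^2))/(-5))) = -5832/5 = -1166.40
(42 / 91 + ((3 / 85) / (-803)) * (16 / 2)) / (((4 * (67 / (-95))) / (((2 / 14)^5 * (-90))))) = 174940695 / 199835582947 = 0.00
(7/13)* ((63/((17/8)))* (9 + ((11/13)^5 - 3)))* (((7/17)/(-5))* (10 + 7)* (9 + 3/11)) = -353964162384/265474495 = -1333.33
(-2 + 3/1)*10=10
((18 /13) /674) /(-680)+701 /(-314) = -1044168953 /467715560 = -2.23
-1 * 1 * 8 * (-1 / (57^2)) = 8 / 3249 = 0.00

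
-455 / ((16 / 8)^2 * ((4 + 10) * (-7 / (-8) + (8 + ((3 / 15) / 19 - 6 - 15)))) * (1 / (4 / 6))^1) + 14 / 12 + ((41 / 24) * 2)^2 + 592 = 267498293 / 441936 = 605.29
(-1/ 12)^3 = -1/ 1728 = -0.00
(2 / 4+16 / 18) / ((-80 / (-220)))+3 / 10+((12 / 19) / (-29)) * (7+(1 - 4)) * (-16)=1093613 / 198360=5.51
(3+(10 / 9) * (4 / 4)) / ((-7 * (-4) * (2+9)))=37 / 2772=0.01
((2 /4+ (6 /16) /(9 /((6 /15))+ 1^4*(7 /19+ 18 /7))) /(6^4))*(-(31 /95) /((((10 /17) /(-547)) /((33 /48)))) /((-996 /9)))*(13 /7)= -0.00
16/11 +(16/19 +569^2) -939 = 67470278/209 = 322824.30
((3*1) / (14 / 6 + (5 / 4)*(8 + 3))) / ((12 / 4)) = 12 / 193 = 0.06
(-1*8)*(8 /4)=-16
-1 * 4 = -4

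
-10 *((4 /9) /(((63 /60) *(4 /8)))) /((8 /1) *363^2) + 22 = 547895302 /24904341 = 22.00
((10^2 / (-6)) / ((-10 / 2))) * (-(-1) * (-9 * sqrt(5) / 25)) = -6 * sqrt(5) / 5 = -2.68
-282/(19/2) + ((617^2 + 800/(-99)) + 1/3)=716005600/1881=380651.57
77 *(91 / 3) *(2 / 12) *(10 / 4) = 35035 / 36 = 973.19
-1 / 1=-1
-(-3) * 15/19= 45/19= 2.37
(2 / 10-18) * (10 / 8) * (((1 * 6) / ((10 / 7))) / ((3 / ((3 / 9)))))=-623 / 60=-10.38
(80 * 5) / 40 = 10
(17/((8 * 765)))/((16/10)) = 1/576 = 0.00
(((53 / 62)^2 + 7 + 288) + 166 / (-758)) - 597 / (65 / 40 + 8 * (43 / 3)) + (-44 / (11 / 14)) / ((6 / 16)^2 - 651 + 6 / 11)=77245419876946495 / 265937814329148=290.46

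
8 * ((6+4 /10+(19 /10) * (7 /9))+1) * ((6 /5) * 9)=19176 /25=767.04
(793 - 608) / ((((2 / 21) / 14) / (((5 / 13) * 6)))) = 62757.69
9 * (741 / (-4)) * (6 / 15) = -6669 / 10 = -666.90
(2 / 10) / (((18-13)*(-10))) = -1 / 250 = -0.00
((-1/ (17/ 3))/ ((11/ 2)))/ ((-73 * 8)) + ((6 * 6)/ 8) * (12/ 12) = 245721/ 54604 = 4.50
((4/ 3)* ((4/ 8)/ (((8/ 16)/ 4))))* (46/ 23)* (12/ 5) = 25.60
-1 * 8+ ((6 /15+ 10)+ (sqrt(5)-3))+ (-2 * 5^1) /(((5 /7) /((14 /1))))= -983 /5+ sqrt(5)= -194.36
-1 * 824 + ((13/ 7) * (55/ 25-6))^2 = -948391/ 1225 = -774.20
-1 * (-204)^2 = -41616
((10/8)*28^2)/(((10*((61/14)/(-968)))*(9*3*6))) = -664048/4941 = -134.40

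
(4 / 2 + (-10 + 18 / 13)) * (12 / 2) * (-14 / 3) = 2408 / 13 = 185.23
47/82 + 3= 293/82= 3.57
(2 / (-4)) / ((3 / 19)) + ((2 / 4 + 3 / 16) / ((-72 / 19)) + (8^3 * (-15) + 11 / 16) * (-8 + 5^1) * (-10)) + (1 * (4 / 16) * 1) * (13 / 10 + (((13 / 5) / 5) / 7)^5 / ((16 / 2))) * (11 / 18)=-43560439750357065929 / 189078750000000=-230382.52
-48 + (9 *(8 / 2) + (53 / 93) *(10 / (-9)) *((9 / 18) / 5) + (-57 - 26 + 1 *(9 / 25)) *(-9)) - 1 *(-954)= 35273203 / 20925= 1685.70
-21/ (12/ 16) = -28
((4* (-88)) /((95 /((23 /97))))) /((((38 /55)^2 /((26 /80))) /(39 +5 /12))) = -188239337 /7983876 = -23.58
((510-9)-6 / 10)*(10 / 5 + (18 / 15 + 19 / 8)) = 278973 / 100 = 2789.73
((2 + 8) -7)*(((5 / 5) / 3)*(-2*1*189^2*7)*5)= -2500470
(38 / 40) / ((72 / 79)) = 1.04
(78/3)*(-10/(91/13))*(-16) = 4160/7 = 594.29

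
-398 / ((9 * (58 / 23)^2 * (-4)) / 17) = 1789607 / 60552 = 29.55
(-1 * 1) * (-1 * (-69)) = -69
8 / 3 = 2.67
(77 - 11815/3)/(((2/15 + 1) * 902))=-28960/7667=-3.78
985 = 985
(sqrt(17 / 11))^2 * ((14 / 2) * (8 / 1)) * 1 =86.55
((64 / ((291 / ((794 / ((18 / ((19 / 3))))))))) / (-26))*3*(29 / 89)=-6999904 / 3030183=-2.31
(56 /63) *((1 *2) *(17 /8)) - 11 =-65 /9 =-7.22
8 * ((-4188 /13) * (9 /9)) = -33504 /13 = -2577.23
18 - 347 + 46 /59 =-19365 /59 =-328.22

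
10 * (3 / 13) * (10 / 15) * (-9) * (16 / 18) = -160 / 13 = -12.31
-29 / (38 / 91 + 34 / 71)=-187369 / 5792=-32.35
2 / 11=0.18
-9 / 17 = -0.53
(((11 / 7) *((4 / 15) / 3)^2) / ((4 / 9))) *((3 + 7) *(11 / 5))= 968 / 1575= 0.61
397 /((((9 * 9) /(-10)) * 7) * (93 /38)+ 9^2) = -150860 /21951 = -6.87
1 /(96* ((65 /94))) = 0.02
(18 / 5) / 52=9 / 130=0.07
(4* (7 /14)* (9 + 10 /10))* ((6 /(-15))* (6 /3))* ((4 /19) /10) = -32 /95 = -0.34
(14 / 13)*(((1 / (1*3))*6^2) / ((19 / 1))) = 168 / 247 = 0.68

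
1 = 1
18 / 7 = 2.57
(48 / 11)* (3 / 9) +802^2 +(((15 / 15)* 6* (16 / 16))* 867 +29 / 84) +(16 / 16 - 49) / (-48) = 599129731 / 924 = 648408.80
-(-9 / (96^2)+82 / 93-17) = 1535069 / 95232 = 16.12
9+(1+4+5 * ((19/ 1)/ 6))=179/ 6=29.83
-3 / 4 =-0.75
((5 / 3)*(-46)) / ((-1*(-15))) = -5.11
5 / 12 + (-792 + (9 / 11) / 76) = -496316 / 627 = -791.57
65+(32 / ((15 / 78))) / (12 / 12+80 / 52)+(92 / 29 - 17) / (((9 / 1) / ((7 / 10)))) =3717257 / 28710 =129.48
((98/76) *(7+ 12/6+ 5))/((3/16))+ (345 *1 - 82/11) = 272009/627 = 433.83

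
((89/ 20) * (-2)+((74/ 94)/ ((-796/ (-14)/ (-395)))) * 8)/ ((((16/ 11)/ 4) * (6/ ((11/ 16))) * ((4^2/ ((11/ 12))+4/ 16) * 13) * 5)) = -2184888409/ 151548529600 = -0.01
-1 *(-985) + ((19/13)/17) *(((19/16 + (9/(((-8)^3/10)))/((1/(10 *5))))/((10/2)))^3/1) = 57047314460977/57933824000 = 984.70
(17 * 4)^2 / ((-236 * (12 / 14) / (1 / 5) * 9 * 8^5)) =-2023 / 130498560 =-0.00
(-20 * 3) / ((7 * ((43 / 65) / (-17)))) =66300 / 301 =220.27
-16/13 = -1.23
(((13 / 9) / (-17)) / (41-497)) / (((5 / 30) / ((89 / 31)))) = 1157 / 360468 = 0.00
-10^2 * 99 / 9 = -1100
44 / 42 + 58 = 1240 / 21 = 59.05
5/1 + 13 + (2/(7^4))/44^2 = 18.00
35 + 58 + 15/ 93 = 2888/ 31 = 93.16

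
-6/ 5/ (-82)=3/ 205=0.01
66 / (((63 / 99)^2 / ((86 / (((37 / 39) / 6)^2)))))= 37606201776 / 67081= 560608.84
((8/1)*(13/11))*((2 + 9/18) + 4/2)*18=8424/11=765.82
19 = 19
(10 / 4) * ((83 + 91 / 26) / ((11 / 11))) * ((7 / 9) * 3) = 6055 / 12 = 504.58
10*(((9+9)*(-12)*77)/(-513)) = 6160/19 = 324.21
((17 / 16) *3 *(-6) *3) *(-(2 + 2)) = 459 / 2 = 229.50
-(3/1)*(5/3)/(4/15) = -75/4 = -18.75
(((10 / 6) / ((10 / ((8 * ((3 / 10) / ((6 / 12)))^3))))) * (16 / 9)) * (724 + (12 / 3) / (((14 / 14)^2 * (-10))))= 231552 / 625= 370.48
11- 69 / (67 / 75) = -4438 / 67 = -66.24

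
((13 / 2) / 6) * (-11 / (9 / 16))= -572 / 27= -21.19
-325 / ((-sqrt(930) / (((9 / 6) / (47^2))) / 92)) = 0.67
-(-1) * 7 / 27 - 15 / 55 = -4 / 297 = -0.01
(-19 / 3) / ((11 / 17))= -323 / 33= -9.79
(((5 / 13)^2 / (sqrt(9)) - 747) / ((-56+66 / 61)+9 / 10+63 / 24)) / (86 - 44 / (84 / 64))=3234132160 / 11677029481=0.28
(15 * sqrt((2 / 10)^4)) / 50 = 3 / 250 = 0.01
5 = 5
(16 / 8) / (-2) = -1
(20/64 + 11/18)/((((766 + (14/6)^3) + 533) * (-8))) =-21/238592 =-0.00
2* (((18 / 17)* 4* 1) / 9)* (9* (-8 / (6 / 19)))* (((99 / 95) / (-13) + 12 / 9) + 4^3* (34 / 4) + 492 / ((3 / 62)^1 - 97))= -769931678272 / 6642155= -115915.95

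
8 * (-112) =-896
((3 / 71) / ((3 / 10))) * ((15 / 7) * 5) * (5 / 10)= 0.75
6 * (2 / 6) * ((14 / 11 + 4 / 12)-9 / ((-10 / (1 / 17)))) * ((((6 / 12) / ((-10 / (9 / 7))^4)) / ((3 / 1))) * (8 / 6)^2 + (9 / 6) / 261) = 7081538081 / 366205021875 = 0.02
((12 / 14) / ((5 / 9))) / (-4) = -27 / 70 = -0.39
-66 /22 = -3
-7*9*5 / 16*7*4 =-2205 / 4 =-551.25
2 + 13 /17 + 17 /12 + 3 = 1465 /204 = 7.18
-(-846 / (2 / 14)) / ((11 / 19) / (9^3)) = 82025622 / 11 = 7456874.73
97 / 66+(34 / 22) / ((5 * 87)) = 14099 / 9570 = 1.47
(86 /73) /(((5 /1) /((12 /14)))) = 516 /2555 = 0.20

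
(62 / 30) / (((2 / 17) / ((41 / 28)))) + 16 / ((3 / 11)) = 23629 / 280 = 84.39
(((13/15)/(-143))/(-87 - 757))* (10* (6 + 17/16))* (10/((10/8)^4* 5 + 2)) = 9040/25324431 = 0.00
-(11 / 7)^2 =-121 / 49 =-2.47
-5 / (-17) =5 / 17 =0.29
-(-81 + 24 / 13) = 1029 / 13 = 79.15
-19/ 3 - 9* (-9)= 224/ 3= 74.67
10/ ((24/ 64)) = 80/ 3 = 26.67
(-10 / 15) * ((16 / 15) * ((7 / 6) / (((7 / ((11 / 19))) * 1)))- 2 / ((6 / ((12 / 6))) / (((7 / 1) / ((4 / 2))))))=3814 / 2565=1.49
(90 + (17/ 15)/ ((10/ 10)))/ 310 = 1367/ 4650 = 0.29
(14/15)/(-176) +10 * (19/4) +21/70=63089/1320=47.79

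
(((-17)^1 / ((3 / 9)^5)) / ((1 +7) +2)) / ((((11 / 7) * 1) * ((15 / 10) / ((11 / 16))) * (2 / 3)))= -28917 / 160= -180.73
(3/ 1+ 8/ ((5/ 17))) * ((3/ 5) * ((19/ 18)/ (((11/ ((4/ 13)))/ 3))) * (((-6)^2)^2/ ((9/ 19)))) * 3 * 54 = 2543265216/ 3575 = 711402.86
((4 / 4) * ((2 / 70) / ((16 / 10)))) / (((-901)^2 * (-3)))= -1 / 136382568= -0.00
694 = 694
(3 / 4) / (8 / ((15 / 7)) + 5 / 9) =0.17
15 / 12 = 5 / 4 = 1.25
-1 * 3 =-3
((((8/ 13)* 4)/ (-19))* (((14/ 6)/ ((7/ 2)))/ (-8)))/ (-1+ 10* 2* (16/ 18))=24/ 37297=0.00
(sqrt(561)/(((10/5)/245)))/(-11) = -245 * sqrt(561)/22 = -263.77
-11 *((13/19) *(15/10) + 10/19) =-649/38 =-17.08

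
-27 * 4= -108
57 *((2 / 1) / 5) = 114 / 5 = 22.80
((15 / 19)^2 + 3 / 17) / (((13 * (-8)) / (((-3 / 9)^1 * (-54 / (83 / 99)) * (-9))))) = 9839313 / 6621823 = 1.49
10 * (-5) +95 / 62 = -3005 / 62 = -48.47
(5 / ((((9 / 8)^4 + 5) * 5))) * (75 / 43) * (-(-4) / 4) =307200 / 1162763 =0.26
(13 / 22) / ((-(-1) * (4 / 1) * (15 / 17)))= 221 / 1320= 0.17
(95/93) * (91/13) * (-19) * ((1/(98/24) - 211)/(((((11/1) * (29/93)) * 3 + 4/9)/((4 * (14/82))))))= 44736564/24559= 1821.60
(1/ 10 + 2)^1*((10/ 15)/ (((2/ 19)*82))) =133/ 820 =0.16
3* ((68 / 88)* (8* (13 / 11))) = 21.92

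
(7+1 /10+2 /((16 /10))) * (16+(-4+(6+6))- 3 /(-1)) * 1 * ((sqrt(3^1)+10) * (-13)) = -58617 /2- 58617 * sqrt(3) /20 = -34384.88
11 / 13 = 0.85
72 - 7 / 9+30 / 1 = 911 / 9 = 101.22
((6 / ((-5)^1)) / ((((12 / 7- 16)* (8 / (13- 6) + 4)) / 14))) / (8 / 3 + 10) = 343 / 19000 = 0.02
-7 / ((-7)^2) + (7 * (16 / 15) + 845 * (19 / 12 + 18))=6953201 / 420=16555.24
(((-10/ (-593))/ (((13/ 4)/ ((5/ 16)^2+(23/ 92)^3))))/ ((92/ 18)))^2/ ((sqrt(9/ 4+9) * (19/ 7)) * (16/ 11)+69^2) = 10097235225/ 3634862470236582547456-830508525 * sqrt(5)/ 240355280844394020950528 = 0.00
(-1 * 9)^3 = -729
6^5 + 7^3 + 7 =8126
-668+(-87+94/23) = -17271/23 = -750.91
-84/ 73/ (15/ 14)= -392/ 365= -1.07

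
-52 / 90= -0.58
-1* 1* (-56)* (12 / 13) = 672 / 13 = 51.69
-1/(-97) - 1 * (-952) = 92345/97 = 952.01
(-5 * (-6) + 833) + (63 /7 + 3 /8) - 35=837.38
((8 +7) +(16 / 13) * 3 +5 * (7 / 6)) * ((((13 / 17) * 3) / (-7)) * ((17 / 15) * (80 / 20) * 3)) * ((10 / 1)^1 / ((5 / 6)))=-45912 / 35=-1311.77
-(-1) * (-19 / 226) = -19 / 226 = -0.08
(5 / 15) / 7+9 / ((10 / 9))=1711 / 210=8.15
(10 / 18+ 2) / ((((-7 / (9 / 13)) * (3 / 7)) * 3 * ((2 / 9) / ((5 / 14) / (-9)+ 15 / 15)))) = -2783 / 3276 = -0.85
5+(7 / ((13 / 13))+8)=20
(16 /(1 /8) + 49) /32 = 177 /32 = 5.53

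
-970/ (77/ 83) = -80510/ 77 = -1045.58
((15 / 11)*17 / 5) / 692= 51 / 7612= 0.01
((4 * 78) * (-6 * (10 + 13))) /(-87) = 14352 /29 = 494.90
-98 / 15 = -6.53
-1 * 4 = -4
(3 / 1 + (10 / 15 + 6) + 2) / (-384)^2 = 35 / 442368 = 0.00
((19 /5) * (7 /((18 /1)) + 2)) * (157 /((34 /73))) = 9363637 /3060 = 3060.01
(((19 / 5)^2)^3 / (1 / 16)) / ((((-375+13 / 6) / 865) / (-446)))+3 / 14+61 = 4878680410815737 / 97868750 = 49849215.51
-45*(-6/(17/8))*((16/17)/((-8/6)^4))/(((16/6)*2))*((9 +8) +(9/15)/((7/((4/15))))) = 120.77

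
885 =885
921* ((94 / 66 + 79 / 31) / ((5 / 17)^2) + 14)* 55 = 470491622 / 155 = 3035429.82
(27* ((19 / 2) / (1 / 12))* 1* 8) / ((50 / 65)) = 160056 / 5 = 32011.20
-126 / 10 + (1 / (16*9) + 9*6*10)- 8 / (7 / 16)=2565971 / 5040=509.12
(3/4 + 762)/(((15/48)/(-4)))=-48816/5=-9763.20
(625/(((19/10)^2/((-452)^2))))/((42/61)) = 389454500000/7581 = 51372444.27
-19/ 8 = -2.38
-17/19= -0.89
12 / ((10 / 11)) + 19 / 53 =3593 / 265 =13.56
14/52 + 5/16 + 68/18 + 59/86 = 406147/80496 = 5.05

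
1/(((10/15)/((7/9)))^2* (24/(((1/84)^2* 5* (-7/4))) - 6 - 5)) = -245/3485628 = -0.00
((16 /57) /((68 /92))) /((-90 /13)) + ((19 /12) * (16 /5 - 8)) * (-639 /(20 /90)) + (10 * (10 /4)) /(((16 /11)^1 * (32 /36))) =122083289671 /5581440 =21873.08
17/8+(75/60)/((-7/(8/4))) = 99/56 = 1.77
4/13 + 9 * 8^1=940/13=72.31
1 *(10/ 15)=2/ 3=0.67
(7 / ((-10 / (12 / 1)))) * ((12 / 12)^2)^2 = -42 / 5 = -8.40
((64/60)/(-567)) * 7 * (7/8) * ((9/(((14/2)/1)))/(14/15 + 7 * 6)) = -1/2898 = -0.00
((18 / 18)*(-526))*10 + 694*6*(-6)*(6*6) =-904684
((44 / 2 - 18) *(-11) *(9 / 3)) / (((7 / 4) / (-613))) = 323664 / 7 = 46237.71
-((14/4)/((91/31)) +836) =-21767/26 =-837.19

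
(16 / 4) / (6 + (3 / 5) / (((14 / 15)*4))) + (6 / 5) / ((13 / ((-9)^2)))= 36446 / 4485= 8.13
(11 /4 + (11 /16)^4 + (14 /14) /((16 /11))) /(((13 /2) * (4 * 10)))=239921 /17039360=0.01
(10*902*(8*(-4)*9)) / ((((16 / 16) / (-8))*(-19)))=-20782080 / 19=-1093793.68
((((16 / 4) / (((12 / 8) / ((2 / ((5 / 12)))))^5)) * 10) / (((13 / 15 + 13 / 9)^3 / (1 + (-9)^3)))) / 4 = -167215104 / 845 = -197887.70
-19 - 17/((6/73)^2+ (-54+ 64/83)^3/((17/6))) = -19.00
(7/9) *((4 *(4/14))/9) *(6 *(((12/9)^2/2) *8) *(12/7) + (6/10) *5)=4264/567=7.52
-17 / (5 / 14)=-238 / 5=-47.60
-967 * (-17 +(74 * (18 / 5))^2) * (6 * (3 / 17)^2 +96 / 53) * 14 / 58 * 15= -1102444533783558 / 2220965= -496380867.68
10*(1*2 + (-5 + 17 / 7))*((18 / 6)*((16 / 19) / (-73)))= 1920 / 9709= 0.20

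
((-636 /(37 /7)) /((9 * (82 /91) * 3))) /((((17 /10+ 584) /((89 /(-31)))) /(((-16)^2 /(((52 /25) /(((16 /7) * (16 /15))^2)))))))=395690639360 /22310408259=17.74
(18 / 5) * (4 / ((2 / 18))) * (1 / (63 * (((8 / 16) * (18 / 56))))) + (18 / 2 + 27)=48.80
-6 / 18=-1 / 3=-0.33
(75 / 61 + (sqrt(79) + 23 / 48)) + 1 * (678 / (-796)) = 499301 / 582672 + sqrt(79) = 9.75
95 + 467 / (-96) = 8653 / 96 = 90.14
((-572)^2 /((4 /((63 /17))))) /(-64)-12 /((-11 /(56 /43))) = -609176967 /128656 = -4734.93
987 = 987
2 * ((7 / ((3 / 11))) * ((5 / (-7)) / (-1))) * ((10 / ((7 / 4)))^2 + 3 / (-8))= 1183.53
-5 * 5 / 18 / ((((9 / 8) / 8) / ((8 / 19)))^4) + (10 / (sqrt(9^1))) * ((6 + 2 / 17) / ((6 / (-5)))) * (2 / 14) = -104443315455400 / 915743642751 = -114.05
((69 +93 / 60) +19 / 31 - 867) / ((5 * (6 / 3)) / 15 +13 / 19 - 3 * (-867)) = -28124883 / 91967080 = -0.31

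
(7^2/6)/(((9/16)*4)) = 98/27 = 3.63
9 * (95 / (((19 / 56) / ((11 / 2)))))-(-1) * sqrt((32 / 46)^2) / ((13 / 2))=4144172 / 299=13860.11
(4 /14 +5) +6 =79 /7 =11.29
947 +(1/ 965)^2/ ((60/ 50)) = 947.00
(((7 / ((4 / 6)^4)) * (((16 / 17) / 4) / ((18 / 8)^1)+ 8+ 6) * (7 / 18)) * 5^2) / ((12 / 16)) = 1321775 / 204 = 6479.29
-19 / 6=-3.17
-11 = -11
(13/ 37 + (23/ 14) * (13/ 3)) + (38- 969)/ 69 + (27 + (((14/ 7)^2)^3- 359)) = -9794107/ 35742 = -274.02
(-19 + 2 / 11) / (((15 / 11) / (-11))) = 151.80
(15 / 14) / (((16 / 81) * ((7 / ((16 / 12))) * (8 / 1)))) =405 / 3136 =0.13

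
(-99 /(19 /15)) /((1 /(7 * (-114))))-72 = 62298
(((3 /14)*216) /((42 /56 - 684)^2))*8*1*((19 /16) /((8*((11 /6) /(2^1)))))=8208 /63903917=0.00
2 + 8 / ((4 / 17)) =36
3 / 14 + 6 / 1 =87 / 14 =6.21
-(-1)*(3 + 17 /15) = 62 /15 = 4.13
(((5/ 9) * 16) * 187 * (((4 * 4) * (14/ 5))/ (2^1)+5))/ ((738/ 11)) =2254472/ 3321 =678.85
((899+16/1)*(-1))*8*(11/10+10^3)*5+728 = -36639532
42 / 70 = 3 / 5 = 0.60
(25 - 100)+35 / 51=-3790 / 51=-74.31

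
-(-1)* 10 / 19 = 0.53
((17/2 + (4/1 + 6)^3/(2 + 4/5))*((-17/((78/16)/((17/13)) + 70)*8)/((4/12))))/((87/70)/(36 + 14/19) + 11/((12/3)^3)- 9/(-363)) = -1919176781998080/218625228631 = -8778.39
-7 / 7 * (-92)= 92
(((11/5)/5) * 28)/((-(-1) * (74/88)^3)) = 26236672/1266325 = 20.72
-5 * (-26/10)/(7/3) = 39/7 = 5.57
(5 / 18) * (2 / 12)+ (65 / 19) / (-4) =-415 / 513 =-0.81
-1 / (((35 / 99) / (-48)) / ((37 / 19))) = 175824 / 665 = 264.40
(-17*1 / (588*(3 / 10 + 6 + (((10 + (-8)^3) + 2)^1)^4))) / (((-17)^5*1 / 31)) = 155 / 15346983751546975962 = 0.00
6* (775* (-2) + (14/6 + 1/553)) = -5135152/553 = -9285.99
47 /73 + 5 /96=4877 /7008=0.70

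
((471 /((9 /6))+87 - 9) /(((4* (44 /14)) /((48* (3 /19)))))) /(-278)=-24696 /29051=-0.85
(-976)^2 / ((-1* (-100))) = 238144 / 25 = 9525.76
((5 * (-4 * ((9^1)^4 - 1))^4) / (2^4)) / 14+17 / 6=444453774950400119 / 42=10582232736914288.55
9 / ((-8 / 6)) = -27 / 4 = -6.75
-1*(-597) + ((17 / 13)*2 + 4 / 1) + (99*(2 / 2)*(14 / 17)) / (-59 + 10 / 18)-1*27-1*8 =32968551 / 58123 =567.22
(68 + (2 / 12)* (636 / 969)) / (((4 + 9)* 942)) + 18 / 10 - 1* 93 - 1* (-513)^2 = -7809859816292 / 29665935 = -263260.19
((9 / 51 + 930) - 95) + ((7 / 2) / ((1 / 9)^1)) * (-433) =-435347 / 34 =-12804.32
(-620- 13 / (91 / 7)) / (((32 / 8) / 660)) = -102465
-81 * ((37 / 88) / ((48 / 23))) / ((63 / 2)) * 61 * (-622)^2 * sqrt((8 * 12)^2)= -90375908958 / 77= -1173713103.35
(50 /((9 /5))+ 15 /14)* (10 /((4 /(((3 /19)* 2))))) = 18175 /798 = 22.78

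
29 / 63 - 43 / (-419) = 14860 / 26397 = 0.56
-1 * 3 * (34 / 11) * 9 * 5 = -4590 / 11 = -417.27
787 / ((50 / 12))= 4722 / 25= 188.88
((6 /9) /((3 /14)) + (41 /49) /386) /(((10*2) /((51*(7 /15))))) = 9009337 /2431800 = 3.70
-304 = -304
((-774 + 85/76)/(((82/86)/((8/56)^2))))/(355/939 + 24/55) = -130443753165/6422041724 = -20.31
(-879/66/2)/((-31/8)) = 586/341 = 1.72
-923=-923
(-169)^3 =-4826809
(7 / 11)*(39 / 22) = 273 / 242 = 1.13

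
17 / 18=0.94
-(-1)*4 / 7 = 4 / 7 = 0.57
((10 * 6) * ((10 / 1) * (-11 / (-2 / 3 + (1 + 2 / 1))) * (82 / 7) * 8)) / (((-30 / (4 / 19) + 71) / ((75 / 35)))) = 35424000 / 4459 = 7944.38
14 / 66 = 7 / 33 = 0.21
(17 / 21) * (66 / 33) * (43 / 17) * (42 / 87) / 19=172 / 1653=0.10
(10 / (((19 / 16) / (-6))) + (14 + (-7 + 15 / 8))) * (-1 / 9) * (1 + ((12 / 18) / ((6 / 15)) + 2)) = 44317 / 2052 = 21.60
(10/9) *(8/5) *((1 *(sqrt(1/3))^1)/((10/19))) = 152 *sqrt(3)/135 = 1.95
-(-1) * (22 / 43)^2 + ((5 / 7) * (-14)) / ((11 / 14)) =-253536 / 20339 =-12.47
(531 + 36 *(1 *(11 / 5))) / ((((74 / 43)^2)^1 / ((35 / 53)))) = 39489093 / 290228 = 136.06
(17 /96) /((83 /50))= 425 /3984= 0.11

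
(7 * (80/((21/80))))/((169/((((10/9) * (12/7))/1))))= 256000/10647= 24.04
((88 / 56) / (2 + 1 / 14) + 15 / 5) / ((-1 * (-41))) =109 / 1189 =0.09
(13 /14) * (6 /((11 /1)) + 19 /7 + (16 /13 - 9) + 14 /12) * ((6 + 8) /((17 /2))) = -1181 /231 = -5.11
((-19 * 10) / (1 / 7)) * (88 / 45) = -23408 / 9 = -2600.89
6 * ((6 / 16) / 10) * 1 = 9 / 40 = 0.22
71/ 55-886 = -48659/ 55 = -884.71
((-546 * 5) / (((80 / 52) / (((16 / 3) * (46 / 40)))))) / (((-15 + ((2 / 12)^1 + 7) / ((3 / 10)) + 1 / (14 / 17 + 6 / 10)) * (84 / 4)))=-54.03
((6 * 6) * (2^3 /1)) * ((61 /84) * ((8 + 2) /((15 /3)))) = 2928 /7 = 418.29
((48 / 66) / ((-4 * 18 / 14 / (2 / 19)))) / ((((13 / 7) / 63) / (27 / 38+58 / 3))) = -10.12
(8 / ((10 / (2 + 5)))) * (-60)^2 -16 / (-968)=2439362 / 121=20160.02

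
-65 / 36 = -1.81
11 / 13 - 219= -2836 / 13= -218.15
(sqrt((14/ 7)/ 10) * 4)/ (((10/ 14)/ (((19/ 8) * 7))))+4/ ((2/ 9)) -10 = 49.64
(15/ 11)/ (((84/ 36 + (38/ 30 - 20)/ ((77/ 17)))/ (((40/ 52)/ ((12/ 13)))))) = -875/ 1388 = -0.63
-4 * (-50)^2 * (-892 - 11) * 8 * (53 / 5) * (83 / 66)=10592792000 / 11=962981090.91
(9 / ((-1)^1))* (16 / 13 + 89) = -10557 / 13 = -812.08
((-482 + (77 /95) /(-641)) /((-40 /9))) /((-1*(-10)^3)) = 264163203 /2435800000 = 0.11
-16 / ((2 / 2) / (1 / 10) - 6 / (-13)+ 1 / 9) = -1872 / 1237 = -1.51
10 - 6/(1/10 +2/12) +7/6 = -34/3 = -11.33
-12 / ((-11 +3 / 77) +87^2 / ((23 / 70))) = -10626 / 20388749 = -0.00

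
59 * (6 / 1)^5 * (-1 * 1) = -458784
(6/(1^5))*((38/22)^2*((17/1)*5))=184110/121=1521.57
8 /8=1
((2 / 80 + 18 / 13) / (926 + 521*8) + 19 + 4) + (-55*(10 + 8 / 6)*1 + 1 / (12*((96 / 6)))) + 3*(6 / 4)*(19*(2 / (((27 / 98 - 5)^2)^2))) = -599.98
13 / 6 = 2.17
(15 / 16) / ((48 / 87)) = 435 / 256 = 1.70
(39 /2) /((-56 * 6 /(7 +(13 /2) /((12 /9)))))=-1235 /1792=-0.69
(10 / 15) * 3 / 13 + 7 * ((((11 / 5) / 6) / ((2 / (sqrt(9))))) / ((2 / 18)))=9049 / 260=34.80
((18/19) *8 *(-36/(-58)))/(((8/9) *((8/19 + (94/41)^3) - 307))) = -66991212/3728276047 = -0.02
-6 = -6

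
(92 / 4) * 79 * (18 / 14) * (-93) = -1520829 / 7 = -217261.29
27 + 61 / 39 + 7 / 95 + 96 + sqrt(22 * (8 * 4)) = 8 * sqrt(11) + 461783 / 3705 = 151.17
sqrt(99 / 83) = 3 * sqrt(913) / 83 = 1.09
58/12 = 29/6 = 4.83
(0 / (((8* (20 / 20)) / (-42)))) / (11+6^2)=0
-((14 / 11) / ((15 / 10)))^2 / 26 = -392 / 14157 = -0.03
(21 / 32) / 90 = 7 / 960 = 0.01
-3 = -3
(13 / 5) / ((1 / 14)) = 182 / 5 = 36.40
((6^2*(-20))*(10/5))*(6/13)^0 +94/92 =-66193/46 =-1438.98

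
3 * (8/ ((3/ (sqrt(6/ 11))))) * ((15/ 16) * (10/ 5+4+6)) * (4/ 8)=45 * sqrt(66)/ 11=33.23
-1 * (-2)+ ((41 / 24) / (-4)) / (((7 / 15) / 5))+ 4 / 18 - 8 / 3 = -10121 / 2016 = -5.02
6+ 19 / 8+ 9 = 139 / 8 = 17.38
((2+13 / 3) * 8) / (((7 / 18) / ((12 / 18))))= 608 / 7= 86.86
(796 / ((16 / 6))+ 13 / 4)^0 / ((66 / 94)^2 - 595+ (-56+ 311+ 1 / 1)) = -2209 / 747762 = -0.00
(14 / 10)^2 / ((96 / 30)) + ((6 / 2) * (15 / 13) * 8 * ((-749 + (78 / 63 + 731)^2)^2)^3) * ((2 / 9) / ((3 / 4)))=4436665613239265007546069696425068332429712748659870951 / 22950181835526319920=193317231429139057963619100000000000.00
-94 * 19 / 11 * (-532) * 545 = 517832840 / 11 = 47075712.73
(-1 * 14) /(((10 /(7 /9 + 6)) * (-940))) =427 /42300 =0.01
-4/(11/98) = -392/11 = -35.64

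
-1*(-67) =67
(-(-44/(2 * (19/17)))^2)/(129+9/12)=-559504/187359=-2.99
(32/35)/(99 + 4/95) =0.01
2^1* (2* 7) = 28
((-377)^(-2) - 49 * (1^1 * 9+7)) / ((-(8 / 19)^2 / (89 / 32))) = 3580106678415 / 291080192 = 12299.38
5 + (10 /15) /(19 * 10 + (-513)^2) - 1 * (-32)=29232851 /790077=37.00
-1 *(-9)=9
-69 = -69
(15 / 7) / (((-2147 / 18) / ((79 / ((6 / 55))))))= -13.01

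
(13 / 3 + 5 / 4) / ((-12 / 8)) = -67 / 18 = -3.72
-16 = -16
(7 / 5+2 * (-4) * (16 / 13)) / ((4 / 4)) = -549 / 65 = -8.45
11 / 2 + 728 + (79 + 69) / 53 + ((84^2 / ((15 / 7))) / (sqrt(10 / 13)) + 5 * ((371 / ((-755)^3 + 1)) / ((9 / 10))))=151150496807701 / 205285952898 + 8232 * sqrt(130) / 25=4490.66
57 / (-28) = -57 / 28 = -2.04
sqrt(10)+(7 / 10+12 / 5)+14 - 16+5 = sqrt(10)+61 / 10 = 9.26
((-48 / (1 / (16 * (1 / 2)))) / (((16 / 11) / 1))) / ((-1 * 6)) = 44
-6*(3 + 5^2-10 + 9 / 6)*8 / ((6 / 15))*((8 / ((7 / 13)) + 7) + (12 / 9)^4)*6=-7376200 / 21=-351247.62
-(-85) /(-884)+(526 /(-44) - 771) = -447905 /572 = -783.05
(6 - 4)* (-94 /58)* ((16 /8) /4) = -47 /29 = -1.62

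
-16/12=-4/3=-1.33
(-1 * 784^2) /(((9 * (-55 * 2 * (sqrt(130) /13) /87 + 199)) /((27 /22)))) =-18053371469952 /42861484567 - 802126080 * sqrt(130) /3896498597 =-423.55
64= 64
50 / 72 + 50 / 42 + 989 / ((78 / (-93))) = -3856859 / 3276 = -1177.31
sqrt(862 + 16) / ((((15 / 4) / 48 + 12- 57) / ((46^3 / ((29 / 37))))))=-10021376 * sqrt(878) / 3625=-81915.60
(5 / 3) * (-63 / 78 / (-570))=7 / 2964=0.00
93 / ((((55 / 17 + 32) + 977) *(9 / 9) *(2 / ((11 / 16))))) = 5797 / 183552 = 0.03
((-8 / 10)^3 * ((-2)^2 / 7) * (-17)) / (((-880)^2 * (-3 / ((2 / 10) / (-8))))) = 17 / 317625000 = 0.00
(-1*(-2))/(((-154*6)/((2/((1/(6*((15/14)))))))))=-15/539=-0.03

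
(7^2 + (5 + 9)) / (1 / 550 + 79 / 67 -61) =-2321550 / 2204333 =-1.05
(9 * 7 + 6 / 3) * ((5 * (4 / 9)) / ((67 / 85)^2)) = 232.48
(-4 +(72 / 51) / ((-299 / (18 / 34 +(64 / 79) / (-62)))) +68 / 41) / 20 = -5084181198 / 43382210495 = -0.12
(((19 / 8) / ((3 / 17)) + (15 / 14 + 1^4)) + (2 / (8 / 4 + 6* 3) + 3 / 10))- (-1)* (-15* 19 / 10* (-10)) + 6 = 257821 / 840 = 306.93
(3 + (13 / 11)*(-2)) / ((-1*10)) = -7 / 110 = -0.06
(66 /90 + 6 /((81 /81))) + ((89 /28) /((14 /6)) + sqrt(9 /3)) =sqrt(3) + 23801 /2940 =9.83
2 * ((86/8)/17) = 43/34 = 1.26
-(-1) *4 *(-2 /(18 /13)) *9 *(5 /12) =-65 /3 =-21.67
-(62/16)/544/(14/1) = -31/60928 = -0.00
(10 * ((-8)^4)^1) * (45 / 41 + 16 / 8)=5201920 / 41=126876.10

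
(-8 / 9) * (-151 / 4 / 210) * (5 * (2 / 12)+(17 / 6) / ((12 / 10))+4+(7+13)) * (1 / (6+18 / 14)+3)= 1182632 / 86751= 13.63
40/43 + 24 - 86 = -2626/43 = -61.07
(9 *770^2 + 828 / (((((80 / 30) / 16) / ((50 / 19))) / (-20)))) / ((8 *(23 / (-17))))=-409776075 / 874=-468851.34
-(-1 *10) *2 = 20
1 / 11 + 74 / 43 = 857 / 473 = 1.81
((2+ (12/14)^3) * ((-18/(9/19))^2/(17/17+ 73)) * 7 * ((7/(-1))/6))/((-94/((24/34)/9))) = 651244/1862469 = 0.35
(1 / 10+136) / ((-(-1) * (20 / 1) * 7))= 1361 / 1400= 0.97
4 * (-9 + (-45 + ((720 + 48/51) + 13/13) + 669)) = 90912/17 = 5347.76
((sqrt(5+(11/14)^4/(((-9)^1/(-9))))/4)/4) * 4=3 * sqrt(22969)/784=0.58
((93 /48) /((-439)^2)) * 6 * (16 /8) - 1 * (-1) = 770977 /770884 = 1.00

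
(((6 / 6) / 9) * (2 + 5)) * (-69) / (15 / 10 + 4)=-322 / 33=-9.76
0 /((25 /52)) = 0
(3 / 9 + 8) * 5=125 / 3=41.67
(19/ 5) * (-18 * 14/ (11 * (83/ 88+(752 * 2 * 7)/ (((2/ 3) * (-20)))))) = 38304/ 347009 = 0.11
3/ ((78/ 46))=23/ 13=1.77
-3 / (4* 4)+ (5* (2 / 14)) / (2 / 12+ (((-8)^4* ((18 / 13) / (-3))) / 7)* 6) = -532035 / 2830864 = -0.19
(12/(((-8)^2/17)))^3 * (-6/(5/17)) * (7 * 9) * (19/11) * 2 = -8097945597/56320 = -143784.55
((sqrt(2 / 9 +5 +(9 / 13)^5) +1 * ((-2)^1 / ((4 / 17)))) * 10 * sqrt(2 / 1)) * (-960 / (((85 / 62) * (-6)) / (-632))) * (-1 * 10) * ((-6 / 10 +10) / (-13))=-2357309440 * sqrt(116884378) / 1456611 +589327360 * sqrt(2) / 13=46613862.44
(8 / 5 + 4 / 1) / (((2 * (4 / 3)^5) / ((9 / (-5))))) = -1.20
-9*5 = -45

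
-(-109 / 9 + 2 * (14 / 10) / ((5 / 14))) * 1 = 961 / 225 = 4.27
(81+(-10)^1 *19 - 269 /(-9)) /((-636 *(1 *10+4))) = 89 /10017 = 0.01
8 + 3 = 11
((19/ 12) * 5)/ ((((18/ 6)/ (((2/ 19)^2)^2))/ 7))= 140/ 61731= 0.00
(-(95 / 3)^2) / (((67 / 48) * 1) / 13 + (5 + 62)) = -75088 / 5025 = -14.94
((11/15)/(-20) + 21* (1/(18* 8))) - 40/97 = -35293/116400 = -0.30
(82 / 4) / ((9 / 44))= 902 / 9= 100.22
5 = 5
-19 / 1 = -19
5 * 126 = 630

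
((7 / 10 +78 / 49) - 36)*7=-16517 / 70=-235.96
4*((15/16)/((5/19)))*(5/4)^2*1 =1425/64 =22.27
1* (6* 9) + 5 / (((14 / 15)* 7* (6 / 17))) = 11009 / 196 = 56.17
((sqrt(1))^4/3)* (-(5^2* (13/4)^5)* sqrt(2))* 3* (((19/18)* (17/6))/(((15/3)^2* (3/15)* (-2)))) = 599638195* sqrt(2)/221184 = 3833.99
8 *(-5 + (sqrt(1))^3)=-32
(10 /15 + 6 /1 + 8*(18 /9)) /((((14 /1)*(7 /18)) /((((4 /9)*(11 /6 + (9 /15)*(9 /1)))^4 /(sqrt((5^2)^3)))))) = 49234751552 /13839609375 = 3.56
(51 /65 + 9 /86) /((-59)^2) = 4971 /19458790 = 0.00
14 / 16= 7 / 8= 0.88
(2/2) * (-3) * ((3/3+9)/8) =-15/4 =-3.75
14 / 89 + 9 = 815 / 89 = 9.16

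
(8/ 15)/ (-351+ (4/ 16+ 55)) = -32/ 17745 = -0.00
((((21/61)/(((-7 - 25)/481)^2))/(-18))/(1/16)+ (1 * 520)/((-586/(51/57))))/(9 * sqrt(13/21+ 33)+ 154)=-4915378639171/9581243452800+ 9119440889 * sqrt(14826)/6387495635200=-0.34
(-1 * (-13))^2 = 169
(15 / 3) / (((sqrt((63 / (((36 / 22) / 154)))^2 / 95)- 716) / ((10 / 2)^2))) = -8502500 / 13549279- 741125 * sqrt(95) / 13549279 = -1.16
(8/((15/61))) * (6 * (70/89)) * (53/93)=724192/8277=87.49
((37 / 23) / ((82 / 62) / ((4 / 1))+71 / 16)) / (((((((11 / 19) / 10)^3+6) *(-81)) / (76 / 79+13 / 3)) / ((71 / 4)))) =-560810688532000 / 8595050655682953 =-0.07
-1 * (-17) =17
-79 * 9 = -711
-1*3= -3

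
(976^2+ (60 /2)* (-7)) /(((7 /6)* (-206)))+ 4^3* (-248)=-14300810 /721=-19834.69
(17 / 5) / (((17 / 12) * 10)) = 6 / 25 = 0.24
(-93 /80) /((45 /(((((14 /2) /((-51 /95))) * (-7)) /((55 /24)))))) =-28861 /28050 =-1.03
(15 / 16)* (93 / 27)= 155 / 48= 3.23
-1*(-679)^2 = -461041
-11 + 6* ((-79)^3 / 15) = -986133 / 5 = -197226.60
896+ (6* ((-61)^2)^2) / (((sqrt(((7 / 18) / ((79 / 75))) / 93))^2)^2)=161433317211985304 / 30625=5271291990595.44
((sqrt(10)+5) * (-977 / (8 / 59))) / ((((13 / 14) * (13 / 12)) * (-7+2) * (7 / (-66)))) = -11413314 / 169-11413314 * sqrt(10) / 845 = -110246.91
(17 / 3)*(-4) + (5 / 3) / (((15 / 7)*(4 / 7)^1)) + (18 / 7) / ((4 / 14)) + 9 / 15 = -2107 / 180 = -11.71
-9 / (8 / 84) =-189 / 2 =-94.50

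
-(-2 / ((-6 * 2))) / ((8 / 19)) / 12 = -19 / 576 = -0.03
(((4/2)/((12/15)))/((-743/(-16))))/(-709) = -40/526787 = -0.00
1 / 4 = 0.25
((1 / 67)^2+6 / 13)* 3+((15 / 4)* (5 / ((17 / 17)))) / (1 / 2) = 4538457 / 116714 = 38.89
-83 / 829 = -0.10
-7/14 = -1/2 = -0.50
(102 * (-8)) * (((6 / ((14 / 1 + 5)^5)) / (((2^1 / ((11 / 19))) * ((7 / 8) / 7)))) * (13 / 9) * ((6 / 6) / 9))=-311168 / 423412929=-0.00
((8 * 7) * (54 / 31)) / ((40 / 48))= 18144 / 155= 117.06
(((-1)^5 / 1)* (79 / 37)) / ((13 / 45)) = -3555 / 481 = -7.39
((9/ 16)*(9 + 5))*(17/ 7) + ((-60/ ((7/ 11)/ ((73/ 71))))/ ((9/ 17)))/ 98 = 10085947/ 584472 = 17.26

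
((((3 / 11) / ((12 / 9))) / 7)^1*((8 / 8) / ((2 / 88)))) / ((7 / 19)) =171 / 49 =3.49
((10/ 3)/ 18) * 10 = 1.85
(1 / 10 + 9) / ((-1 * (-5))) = 91 / 50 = 1.82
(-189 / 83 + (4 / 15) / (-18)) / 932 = -25681 / 10443060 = -0.00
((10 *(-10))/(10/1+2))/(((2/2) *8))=-25/24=-1.04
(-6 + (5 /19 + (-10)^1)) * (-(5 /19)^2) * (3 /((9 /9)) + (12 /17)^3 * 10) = 7.10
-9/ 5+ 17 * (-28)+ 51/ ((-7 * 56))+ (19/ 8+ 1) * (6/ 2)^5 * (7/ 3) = 1406981/ 980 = 1435.69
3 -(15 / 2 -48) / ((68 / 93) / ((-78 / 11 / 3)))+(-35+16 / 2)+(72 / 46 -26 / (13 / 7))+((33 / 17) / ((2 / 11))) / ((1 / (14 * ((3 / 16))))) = -9588145 / 68816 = -139.33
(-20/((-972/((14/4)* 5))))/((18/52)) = 2275/2187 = 1.04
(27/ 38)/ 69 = 9/ 874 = 0.01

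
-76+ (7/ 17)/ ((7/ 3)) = -1289/ 17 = -75.82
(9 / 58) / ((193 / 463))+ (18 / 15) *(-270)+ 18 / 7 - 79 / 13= -327.13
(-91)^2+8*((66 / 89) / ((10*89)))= 327969269 / 39605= 8281.01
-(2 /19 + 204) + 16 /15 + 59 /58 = -3339413 /16530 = -202.02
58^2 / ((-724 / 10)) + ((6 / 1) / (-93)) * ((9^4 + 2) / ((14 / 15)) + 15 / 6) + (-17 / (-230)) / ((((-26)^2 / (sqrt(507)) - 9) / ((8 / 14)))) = -5561197146852 / 11115980155 + 1768 * sqrt(3) / 1981105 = -500.29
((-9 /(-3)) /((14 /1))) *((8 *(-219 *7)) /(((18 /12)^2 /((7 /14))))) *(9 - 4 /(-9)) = -49640 /9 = -5515.56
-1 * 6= -6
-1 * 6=-6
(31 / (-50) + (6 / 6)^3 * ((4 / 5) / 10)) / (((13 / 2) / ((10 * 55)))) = -594 / 13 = -45.69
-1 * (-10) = 10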